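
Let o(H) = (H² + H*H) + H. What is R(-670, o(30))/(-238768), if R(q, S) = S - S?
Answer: 0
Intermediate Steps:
o(H) = H + 2*H² (o(H) = (H² + H²) + H = 2*H² + H = H + 2*H²)
R(q, S) = 0
R(-670, o(30))/(-238768) = 0/(-238768) = 0*(-1/238768) = 0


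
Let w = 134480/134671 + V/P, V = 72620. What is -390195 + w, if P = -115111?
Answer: -6048841469399535/15502113481 ≈ -3.9019e+5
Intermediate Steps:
w = 5700319260/15502113481 (w = 134480/134671 + 72620/(-115111) = 134480*(1/134671) + 72620*(-1/115111) = 134480/134671 - 72620/115111 = 5700319260/15502113481 ≈ 0.36771)
-390195 + w = -390195 + 5700319260/15502113481 = -6048841469399535/15502113481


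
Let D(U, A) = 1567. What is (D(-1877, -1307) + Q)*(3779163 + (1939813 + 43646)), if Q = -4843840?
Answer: -27904188919806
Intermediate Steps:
(D(-1877, -1307) + Q)*(3779163 + (1939813 + 43646)) = (1567 - 4843840)*(3779163 + (1939813 + 43646)) = -4842273*(3779163 + 1983459) = -4842273*5762622 = -27904188919806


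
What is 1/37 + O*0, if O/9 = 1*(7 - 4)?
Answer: 1/37 ≈ 0.027027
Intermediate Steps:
O = 27 (O = 9*(1*(7 - 4)) = 9*(1*3) = 9*3 = 27)
1/37 + O*0 = 1/37 + 27*0 = 1/37 + 0 = 1/37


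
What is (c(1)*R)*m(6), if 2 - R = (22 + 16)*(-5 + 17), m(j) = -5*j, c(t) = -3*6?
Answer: -245160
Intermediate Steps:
c(t) = -18
R = -454 (R = 2 - (22 + 16)*(-5 + 17) = 2 - 38*12 = 2 - 1*456 = 2 - 456 = -454)
(c(1)*R)*m(6) = (-18*(-454))*(-5*6) = 8172*(-30) = -245160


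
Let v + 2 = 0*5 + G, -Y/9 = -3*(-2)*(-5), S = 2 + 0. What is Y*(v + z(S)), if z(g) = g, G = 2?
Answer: 540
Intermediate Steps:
S = 2
Y = 270 (Y = -9*(-3*(-2))*(-5) = -54*(-5) = -9*(-30) = 270)
v = 0 (v = -2 + (0*5 + 2) = -2 + (0 + 2) = -2 + 2 = 0)
Y*(v + z(S)) = 270*(0 + 2) = 270*2 = 540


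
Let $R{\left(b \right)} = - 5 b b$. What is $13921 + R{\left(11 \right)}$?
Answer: $13316$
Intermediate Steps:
$R{\left(b \right)} = - 5 b^{2}$
$13921 + R{\left(11 \right)} = 13921 - 5 \cdot 11^{2} = 13921 - 605 = 13316$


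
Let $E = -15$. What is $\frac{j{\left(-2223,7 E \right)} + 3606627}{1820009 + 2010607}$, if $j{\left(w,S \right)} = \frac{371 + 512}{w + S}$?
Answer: $\frac{8396226773}{8917674048} \approx 0.94153$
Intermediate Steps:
$j{\left(w,S \right)} = \frac{883}{S + w}$
$\frac{j{\left(-2223,7 E \right)} + 3606627}{1820009 + 2010607} = \frac{\frac{883}{7 \left(-15\right) - 2223} + 3606627}{1820009 + 2010607} = \frac{\frac{883}{-105 - 2223} + 3606627}{3830616} = \left(\frac{883}{-2328} + 3606627\right) \frac{1}{3830616} = \left(883 \left(- \frac{1}{2328}\right) + 3606627\right) \frac{1}{3830616} = \left(- \frac{883}{2328} + 3606627\right) \frac{1}{3830616} = \frac{8396226773}{2328} \cdot \frac{1}{3830616} = \frac{8396226773}{8917674048}$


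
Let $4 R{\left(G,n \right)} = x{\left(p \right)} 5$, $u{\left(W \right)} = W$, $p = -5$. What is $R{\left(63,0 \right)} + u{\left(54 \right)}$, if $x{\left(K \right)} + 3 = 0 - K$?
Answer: $\frac{113}{2} \approx 56.5$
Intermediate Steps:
$x{\left(K \right)} = -3 - K$ ($x{\left(K \right)} = -3 + \left(0 - K\right) = -3 - K$)
$R{\left(G,n \right)} = \frac{5}{2}$ ($R{\left(G,n \right)} = \frac{\left(-3 - -5\right) 5}{4} = \frac{\left(-3 + 5\right) 5}{4} = \frac{2 \cdot 5}{4} = \frac{1}{4} \cdot 10 = \frac{5}{2}$)
$R{\left(63,0 \right)} + u{\left(54 \right)} = \frac{5}{2} + 54 = \frac{113}{2}$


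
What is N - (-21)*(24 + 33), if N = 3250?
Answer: 4447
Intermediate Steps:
N - (-21)*(24 + 33) = 3250 - (-21)*(24 + 33) = 3250 - (-21)*57 = 3250 - 1*(-1197) = 3250 + 1197 = 4447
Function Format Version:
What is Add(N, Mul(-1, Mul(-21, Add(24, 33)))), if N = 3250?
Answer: 4447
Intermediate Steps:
Add(N, Mul(-1, Mul(-21, Add(24, 33)))) = Add(3250, Mul(-1, Mul(-21, Add(24, 33)))) = Add(3250, Mul(-1, Mul(-21, 57))) = Add(3250, Mul(-1, -1197)) = Add(3250, 1197) = 4447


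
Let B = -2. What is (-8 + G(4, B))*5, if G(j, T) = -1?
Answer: -45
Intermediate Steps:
(-8 + G(4, B))*5 = (-8 - 1)*5 = -9*5 = -45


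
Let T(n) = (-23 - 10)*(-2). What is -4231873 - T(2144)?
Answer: -4231939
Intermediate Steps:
T(n) = 66 (T(n) = -33*(-2) = 66)
-4231873 - T(2144) = -4231873 - 1*66 = -4231873 - 66 = -4231939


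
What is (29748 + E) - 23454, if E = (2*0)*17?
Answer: 6294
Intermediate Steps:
E = 0 (E = 0*17 = 0)
(29748 + E) - 23454 = (29748 + 0) - 23454 = 29748 - 23454 = 6294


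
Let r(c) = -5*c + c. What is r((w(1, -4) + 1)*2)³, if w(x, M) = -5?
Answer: 32768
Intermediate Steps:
r(c) = -4*c
r((w(1, -4) + 1)*2)³ = (-4*(-5 + 1)*2)³ = (-(-16)*2)³ = (-4*(-8))³ = 32³ = 32768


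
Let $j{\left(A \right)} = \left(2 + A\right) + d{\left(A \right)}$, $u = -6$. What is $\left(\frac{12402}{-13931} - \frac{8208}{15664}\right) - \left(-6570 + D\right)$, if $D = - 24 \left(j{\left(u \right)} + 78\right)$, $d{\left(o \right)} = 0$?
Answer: $\frac{113807207193}{13638449} \approx 8344.6$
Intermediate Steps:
$j{\left(A \right)} = 2 + A$ ($j{\left(A \right)} = \left(2 + A\right) + 0 = 2 + A$)
$D = -1776$ ($D = - 24 \left(\left(2 - 6\right) + 78\right) = - 24 \left(-4 + 78\right) = \left(-24\right) 74 = -1776$)
$\left(\frac{12402}{-13931} - \frac{8208}{15664}\right) - \left(-6570 + D\right) = \left(\frac{12402}{-13931} - \frac{8208}{15664}\right) - \left(-6570 - 1776\right) = \left(12402 \left(- \frac{1}{13931}\right) - \frac{513}{979}\right) - -8346 = \left(- \frac{12402}{13931} - \frac{513}{979}\right) + 8346 = - \frac{19288161}{13638449} + 8346 = \frac{113807207193}{13638449}$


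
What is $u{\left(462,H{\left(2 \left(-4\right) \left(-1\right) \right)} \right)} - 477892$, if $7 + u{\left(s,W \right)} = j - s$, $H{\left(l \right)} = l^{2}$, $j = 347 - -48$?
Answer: $-477966$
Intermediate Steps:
$j = 395$ ($j = 347 + 48 = 395$)
$u{\left(s,W \right)} = 388 - s$ ($u{\left(s,W \right)} = -7 - \left(-395 + s\right) = 388 - s$)
$u{\left(462,H{\left(2 \left(-4\right) \left(-1\right) \right)} \right)} - 477892 = \left(388 - 462\right) - 477892 = -74 - 477892 = -477966$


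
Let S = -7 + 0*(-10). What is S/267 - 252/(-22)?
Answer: 33565/2937 ≈ 11.428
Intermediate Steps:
S = -7 (S = -7 + 0 = -7)
S/267 - 252/(-22) = -7/267 - 252/(-22) = -7*1/267 - 252*(-1/22) = -7/267 + 126/11 = 33565/2937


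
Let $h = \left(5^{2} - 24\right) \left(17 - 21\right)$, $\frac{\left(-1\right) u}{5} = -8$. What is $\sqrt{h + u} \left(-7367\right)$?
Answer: $-44202$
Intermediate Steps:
$u = 40$ ($u = \left(-5\right) \left(-8\right) = 40$)
$h = -4$ ($h = \left(25 - 24\right) \left(-4\right) = 1 \left(-4\right) = -4$)
$\sqrt{h + u} \left(-7367\right) = \sqrt{-4 + 40} \left(-7367\right) = \sqrt{36} \left(-7367\right) = 6 \left(-7367\right) = -44202$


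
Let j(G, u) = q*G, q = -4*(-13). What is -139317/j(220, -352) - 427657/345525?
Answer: -10605980501/790561200 ≈ -13.416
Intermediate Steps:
q = 52
j(G, u) = 52*G
-139317/j(220, -352) - 427657/345525 = -139317/(52*220) - 427657/345525 = -139317/11440 - 427657*1/345525 = -139317*1/11440 - 427657/345525 = -139317/11440 - 427657/345525 = -10605980501/790561200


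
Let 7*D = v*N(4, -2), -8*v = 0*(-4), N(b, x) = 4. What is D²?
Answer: 0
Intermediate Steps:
v = 0 (v = -0*(-4) = -⅛*0 = 0)
D = 0 (D = (0*4)/7 = (⅐)*0 = 0)
D² = 0² = 0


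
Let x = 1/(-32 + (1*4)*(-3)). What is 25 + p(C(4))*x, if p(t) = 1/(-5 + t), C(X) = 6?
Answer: 1099/44 ≈ 24.977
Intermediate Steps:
x = -1/44 (x = 1/(-32 + 4*(-3)) = 1/(-32 - 12) = 1/(-44) = -1/44 ≈ -0.022727)
25 + p(C(4))*x = 25 - 1/44/(-5 + 6) = 25 - 1/44/1 = 25 + 1*(-1/44) = 25 - 1/44 = 1099/44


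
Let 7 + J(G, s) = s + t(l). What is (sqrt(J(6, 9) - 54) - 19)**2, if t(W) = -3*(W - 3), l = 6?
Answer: (19 - I*sqrt(61))**2 ≈ 300.0 - 296.79*I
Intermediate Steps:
t(W) = 9 - 3*W (t(W) = -3*(-3 + W) = 9 - 3*W)
J(G, s) = -16 + s (J(G, s) = -7 + (s + (9 - 3*6)) = -7 + (s + (9 - 18)) = -7 + (s - 9) = -7 + (-9 + s) = -16 + s)
(sqrt(J(6, 9) - 54) - 19)**2 = (sqrt((-16 + 9) - 54) - 19)**2 = (sqrt(-7 - 54) - 19)**2 = (sqrt(-61) - 19)**2 = (I*sqrt(61) - 19)**2 = (-19 + I*sqrt(61))**2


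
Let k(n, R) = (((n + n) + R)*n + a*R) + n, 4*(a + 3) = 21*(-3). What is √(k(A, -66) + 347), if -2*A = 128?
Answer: 3*√6194/2 ≈ 118.05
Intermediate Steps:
A = -64 (A = -½*128 = -64)
a = -75/4 (a = -3 + (21*(-3))/4 = -3 + (¼)*(-63) = -3 - 63/4 = -75/4 ≈ -18.750)
k(n, R) = n - 75*R/4 + n*(R + 2*n) (k(n, R) = (((n + n) + R)*n - 75*R/4) + n = ((2*n + R)*n - 75*R/4) + n = ((R + 2*n)*n - 75*R/4) + n = (n*(R + 2*n) - 75*R/4) + n = (-75*R/4 + n*(R + 2*n)) + n = n - 75*R/4 + n*(R + 2*n))
√(k(A, -66) + 347) = √((-64 + 2*(-64)² - 75/4*(-66) - 66*(-64)) + 347) = √((-64 + 2*4096 + 2475/2 + 4224) + 347) = √((-64 + 8192 + 2475/2 + 4224) + 347) = √(27179/2 + 347) = √(27873/2) = 3*√6194/2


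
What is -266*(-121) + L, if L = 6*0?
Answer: 32186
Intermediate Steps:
L = 0
-266*(-121) + L = -266*(-121) + 0 = 32186 + 0 = 32186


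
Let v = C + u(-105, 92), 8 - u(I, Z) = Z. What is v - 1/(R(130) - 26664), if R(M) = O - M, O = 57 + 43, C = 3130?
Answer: 81309925/26694 ≈ 3046.0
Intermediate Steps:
u(I, Z) = 8 - Z
O = 100
R(M) = 100 - M
v = 3046 (v = 3130 + (8 - 1*92) = 3130 + (8 - 92) = 3130 - 84 = 3046)
v - 1/(R(130) - 26664) = 3046 - 1/((100 - 1*130) - 26664) = 3046 - 1/((100 - 130) - 26664) = 3046 - 1/(-30 - 26664) = 3046 - 1/(-26694) = 3046 - 1*(-1/26694) = 3046 + 1/26694 = 81309925/26694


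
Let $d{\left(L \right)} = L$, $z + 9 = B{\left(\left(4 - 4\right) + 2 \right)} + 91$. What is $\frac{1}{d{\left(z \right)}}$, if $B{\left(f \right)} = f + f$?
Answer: $\frac{1}{86} \approx 0.011628$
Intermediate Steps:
$B{\left(f \right)} = 2 f$
$z = 86$ ($z = -9 + \left(2 \left(\left(4 - 4\right) + 2\right) + 91\right) = -9 + \left(2 \left(0 + 2\right) + 91\right) = -9 + \left(2 \cdot 2 + 91\right) = -9 + \left(4 + 91\right) = -9 + 95 = 86$)
$\frac{1}{d{\left(z \right)}} = \frac{1}{86}$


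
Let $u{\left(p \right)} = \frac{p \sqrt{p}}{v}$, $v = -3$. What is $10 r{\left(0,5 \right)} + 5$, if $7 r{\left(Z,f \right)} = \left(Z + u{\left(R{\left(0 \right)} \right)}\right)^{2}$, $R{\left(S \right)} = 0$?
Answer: $5$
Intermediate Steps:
$u{\left(p \right)} = - \frac{p^{\frac{3}{2}}}{3}$ ($u{\left(p \right)} = \frac{p \sqrt{p}}{-3} = p^{\frac{3}{2}} \left(- \frac{1}{3}\right) = - \frac{p^{\frac{3}{2}}}{3}$)
$r{\left(Z,f \right)} = \frac{Z^{2}}{7}$ ($r{\left(Z,f \right)} = \frac{\left(Z - \frac{0^{\frac{3}{2}}}{3}\right)^{2}}{7} = \frac{\left(Z - 0\right)^{2}}{7} = \frac{\left(Z + 0\right)^{2}}{7} = \frac{Z^{2}}{7}$)
$10 r{\left(0,5 \right)} + 5 = 10 \frac{0^{2}}{7} + 5 = 10 \cdot \frac{1}{7} \cdot 0 + 5 = 10 \cdot 0 + 5 = 0 + 5 = 5$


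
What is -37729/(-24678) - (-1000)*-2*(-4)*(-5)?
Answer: -987082271/24678 ≈ -39999.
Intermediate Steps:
-37729/(-24678) - (-1000)*-2*(-4)*(-5) = -37729*(-1/24678) - (-1000)*8*(-5) = 37729/24678 - (-1000)*(-40) = 37729/24678 - 1*40000 = 37729/24678 - 40000 = -987082271/24678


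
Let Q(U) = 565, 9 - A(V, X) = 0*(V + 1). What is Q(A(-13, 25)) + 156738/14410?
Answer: 4149194/7205 ≈ 575.88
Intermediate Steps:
A(V, X) = 9 (A(V, X) = 9 - 0*(V + 1) = 9 - 0*(1 + V) = 9 - 1*0 = 9 + 0 = 9)
Q(A(-13, 25)) + 156738/14410 = 565 + 156738/14410 = 565 + 156738*(1/14410) = 565 + 78369/7205 = 4149194/7205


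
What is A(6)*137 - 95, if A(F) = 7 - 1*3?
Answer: 453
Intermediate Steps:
A(F) = 4 (A(F) = 7 - 3 = 4)
A(6)*137 - 95 = 4*137 - 95 = 548 - 95 = 453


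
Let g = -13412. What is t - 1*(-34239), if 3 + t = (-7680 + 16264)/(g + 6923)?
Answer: 222148820/6489 ≈ 34235.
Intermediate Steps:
t = -28051/6489 (t = -3 + (-7680 + 16264)/(-13412 + 6923) = -3 + 8584/(-6489) = -3 + 8584*(-1/6489) = -3 - 8584/6489 = -28051/6489 ≈ -4.3229)
t - 1*(-34239) = -28051/6489 - 1*(-34239) = -28051/6489 + 34239 = 222148820/6489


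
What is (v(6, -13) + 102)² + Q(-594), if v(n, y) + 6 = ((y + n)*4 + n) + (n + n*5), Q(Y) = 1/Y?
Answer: 7187399/594 ≈ 12100.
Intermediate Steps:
v(n, y) = -6 + 4*y + 11*n (v(n, y) = -6 + (((y + n)*4 + n) + (n + n*5)) = -6 + (((n + y)*4 + n) + (n + 5*n)) = -6 + (((4*n + 4*y) + n) + 6*n) = -6 + ((4*y + 5*n) + 6*n) = -6 + (4*y + 11*n) = -6 + 4*y + 11*n)
(v(6, -13) + 102)² + Q(-594) = ((-6 + 4*(-13) + 11*6) + 102)² + 1/(-594) = ((-6 - 52 + 66) + 102)² - 1/594 = (8 + 102)² - 1/594 = 110² - 1/594 = 12100 - 1/594 = 7187399/594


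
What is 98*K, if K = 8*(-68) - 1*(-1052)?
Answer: 49784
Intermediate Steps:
K = 508 (K = -544 + 1052 = 508)
98*K = 98*508 = 49784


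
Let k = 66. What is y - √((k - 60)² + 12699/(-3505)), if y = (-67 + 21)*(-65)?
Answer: 2990 - 9*√4910505/3505 ≈ 2984.3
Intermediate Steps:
y = 2990 (y = -46*(-65) = 2990)
y - √((k - 60)² + 12699/(-3505)) = 2990 - √((66 - 60)² + 12699/(-3505)) = 2990 - √(6² + 12699*(-1/3505)) = 2990 - √(36 - 12699/3505) = 2990 - √(113481/3505) = 2990 - 9*√4910505/3505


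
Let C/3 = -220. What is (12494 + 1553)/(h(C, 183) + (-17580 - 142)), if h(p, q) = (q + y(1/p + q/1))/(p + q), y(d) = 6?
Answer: -744491/939287 ≈ -0.79261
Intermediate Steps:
C = -660 (C = 3*(-220) = -660)
h(p, q) = (6 + q)/(p + q) (h(p, q) = (q + 6)/(p + q) = (6 + q)/(p + q))
(12494 + 1553)/(h(C, 183) + (-17580 - 142)) = (12494 + 1553)/((6 + 183)/(-660 + 183) + (-17580 - 142)) = 14047/(189/(-477) - 17722) = 14047/(-1/477*189 - 17722) = 14047/(-21/53 - 17722) = 14047/(-939287/53) = 14047*(-53/939287) = -744491/939287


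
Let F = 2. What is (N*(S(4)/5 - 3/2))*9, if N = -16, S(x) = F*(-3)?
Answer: 1944/5 ≈ 388.80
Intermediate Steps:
S(x) = -6 (S(x) = 2*(-3) = -6)
(N*(S(4)/5 - 3/2))*9 = -16*(-6/5 - 3/2)*9 = -16*(-27/10)*9 = (216/5)*9 = 1944/5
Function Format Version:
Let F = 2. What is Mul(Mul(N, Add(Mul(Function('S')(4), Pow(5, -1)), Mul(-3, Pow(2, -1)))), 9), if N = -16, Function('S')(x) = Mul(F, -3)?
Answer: Rational(1944, 5) ≈ 388.80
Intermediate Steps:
Function('S')(x) = -6 (Function('S')(x) = Mul(2, -3) = -6)
Mul(Mul(N, Add(Mul(Function('S')(4), Pow(5, -1)), Mul(-3, Pow(2, -1)))), 9) = Mul(Mul(-16, Add(Mul(-6, Pow(5, -1)), Mul(-3, Pow(2, -1)))), 9) = Mul(Mul(-16, Add(Mul(-6, Rational(1, 5)), Mul(-3, Rational(1, 2)))), 9) = Mul(Mul(-16, Add(Rational(-6, 5), Rational(-3, 2))), 9) = Mul(Mul(-16, Rational(-27, 10)), 9) = Mul(Rational(216, 5), 9) = Rational(1944, 5)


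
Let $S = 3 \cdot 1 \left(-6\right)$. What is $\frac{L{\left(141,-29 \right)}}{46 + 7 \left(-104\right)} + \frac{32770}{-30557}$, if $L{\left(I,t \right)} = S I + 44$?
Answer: $\frac{26930009}{10419937} \approx 2.5845$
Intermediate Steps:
$S = -18$ ($S = 3 \left(-6\right) = -18$)
$L{\left(I,t \right)} = 44 - 18 I$ ($L{\left(I,t \right)} = - 18 I + 44 = 44 - 18 I$)
$\frac{L{\left(141,-29 \right)}}{46 + 7 \left(-104\right)} + \frac{32770}{-30557} = \frac{44 - 2538}{46 + 7 \left(-104\right)} + \frac{32770}{-30557} = \frac{44 - 2538}{46 - 728} + 32770 \left(- \frac{1}{30557}\right) = - \frac{2494}{-682} - \frac{32770}{30557} = \left(-2494\right) \left(- \frac{1}{682}\right) - \frac{32770}{30557} = \frac{1247}{341} - \frac{32770}{30557} = \frac{26930009}{10419937}$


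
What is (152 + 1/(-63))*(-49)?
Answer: -67025/9 ≈ -7447.2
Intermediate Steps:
(152 + 1/(-63))*(-49) = (152 - 1/63)*(-49) = (9575/63)*(-49) = -67025/9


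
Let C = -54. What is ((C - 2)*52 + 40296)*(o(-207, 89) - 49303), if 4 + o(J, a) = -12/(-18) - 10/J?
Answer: -381556094984/207 ≈ -1.8433e+9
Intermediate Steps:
o(J, a) = -10/3 - 10/J (o(J, a) = -4 + (-12/(-18) - 10/J) = -4 + (-12*(-1/18) - 10/J) = -4 + (2/3 - 10/J) = -10/3 - 10/J)
((C - 2)*52 + 40296)*(o(-207, 89) - 49303) = ((-54 - 2)*52 + 40296)*((-10/3 - 10/(-207)) - 49303) = (-56*52 + 40296)*((-10/3 - 10*(-1/207)) - 49303) = (-2912 + 40296)*((-10/3 + 10/207) - 49303) = 37384*(-680/207 - 49303) = 37384*(-10206401/207) = -381556094984/207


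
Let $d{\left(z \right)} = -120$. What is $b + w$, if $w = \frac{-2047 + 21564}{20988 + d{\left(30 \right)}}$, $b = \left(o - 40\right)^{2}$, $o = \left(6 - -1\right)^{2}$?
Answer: $\frac{1709825}{20868} \approx 81.935$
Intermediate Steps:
$o = 49$ ($o = \left(6 + 1\right)^{2} = 7^{2} = 49$)
$b = 81$ ($b = \left(49 - 40\right)^{2} = 9^{2} = 81$)
$w = \frac{19517}{20868}$ ($w = \frac{-2047 + 21564}{20988 - 120} = \frac{19517}{20868} \approx 0.93526$)
$b + w = 81 + \frac{19517}{20868} = \frac{1709825}{20868}$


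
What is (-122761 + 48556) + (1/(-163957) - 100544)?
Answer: -28651321794/163957 ≈ -1.7475e+5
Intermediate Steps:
(-122761 + 48556) + (1/(-163957) - 100544) = -74205 + (-1/163957 - 100544) = -74205 - 16484892609/163957 = -28651321794/163957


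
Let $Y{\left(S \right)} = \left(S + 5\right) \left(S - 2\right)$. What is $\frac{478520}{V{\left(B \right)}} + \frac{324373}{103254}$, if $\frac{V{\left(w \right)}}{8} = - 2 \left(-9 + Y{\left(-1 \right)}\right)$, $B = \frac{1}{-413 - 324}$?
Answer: $\frac{73687639}{51627} \approx 1427.3$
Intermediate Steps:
$B = - \frac{1}{737}$ ($B = \frac{1}{-737} = - \frac{1}{737} \approx -0.0013569$)
$Y{\left(S \right)} = \left(-2 + S\right) \left(5 + S\right)$ ($Y{\left(S \right)} = \left(5 + S\right) \left(-2 + S\right) = \left(-2 + S\right) \left(5 + S\right)$)
$V{\left(w \right)} = 336$ ($V{\left(w \right)} = 8 \left(- 2 \left(-9 + \left(-10 + \left(-1\right)^{2} + 3 \left(-1\right)\right)\right)\right) = 8 \left(- 2 \left(-9 - 12\right)\right) = 8 \left(\left(-2\right) \left(-21\right)\right) = 8 \cdot 42 = 336$)
$\frac{478520}{V{\left(B \right)}} + \frac{324373}{103254} = \frac{478520}{336} + \frac{324373}{103254} = 478520 \cdot \frac{1}{336} + 324373 \cdot \frac{1}{103254} = \frac{8545}{6} + \frac{324373}{103254} = \frac{73687639}{51627}$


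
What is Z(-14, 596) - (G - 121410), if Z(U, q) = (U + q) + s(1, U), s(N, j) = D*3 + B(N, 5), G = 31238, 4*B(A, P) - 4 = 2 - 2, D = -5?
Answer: 90740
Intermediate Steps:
B(A, P) = 1 (B(A, P) = 1 + (2 - 2)/4 = 1 + (¼)*0 = 1 + 0 = 1)
s(N, j) = -14 (s(N, j) = -5*3 + 1 = -15 + 1 = -14)
Z(U, q) = -14 + U + q (Z(U, q) = (U + q) - 14 = -14 + U + q)
Z(-14, 596) - (G - 121410) = (-14 - 14 + 596) - (31238 - 121410) = 568 - 1*(-90172) = 568 + 90172 = 90740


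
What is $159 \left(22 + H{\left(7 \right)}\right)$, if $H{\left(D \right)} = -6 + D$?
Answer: $3657$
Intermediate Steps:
$159 \left(22 + H{\left(7 \right)}\right) = 159 \left(22 + \left(-6 + 7\right)\right) = 159 \left(22 + 1\right) = 159 \cdot 23 = 3657$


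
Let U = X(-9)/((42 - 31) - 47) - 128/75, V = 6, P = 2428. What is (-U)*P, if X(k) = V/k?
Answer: 2766706/675 ≈ 4098.8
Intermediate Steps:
X(k) = 6/k
U = -2279/1350 (U = (6/(-9))/((42 - 31) - 47) - 128/75 = (6*(-⅑))/(11 - 47) - 128*1/75 = -⅔/(-36) - 128/75 = -⅔*(-1/36) - 128/75 = 1/54 - 128/75 = -2279/1350 ≈ -1.6881)
(-U)*P = -1*(-2279/1350)*2428 = (2279/1350)*2428 = 2766706/675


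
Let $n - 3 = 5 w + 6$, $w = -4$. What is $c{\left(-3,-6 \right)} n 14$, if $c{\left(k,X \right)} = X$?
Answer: $924$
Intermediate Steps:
$n = -11$ ($n = 3 + \left(5 \left(-4\right) + 6\right) = 3 + \left(-20 + 6\right) = 3 - 14 = -11$)
$c{\left(-3,-6 \right)} n 14 = \left(-6\right) \left(-11\right) 14 = 66 \cdot 14 = 924$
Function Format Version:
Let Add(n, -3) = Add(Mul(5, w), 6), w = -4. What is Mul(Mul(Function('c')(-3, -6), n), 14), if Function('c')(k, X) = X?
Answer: 924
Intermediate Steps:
n = -11 (n = Add(3, Add(Mul(5, -4), 6)) = Add(3, Add(-20, 6)) = Add(3, -14) = -11)
Mul(Mul(Function('c')(-3, -6), n), 14) = Mul(Mul(-6, -11), 14) = Mul(66, 14) = 924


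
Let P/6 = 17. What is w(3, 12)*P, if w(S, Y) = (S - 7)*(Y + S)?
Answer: -6120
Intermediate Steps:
P = 102 (P = 6*17 = 102)
w(S, Y) = (-7 + S)*(S + Y)
w(3, 12)*P = (3**2 - 7*3 - 7*12 + 3*12)*102 = (9 - 21 - 84 + 36)*102 = -60*102 = -6120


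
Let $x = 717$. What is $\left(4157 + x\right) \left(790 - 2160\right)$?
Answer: $-6677380$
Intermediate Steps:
$\left(4157 + x\right) \left(790 - 2160\right) = \left(4157 + 717\right) \left(790 - 2160\right) = 4874 \left(-1370\right) = -6677380$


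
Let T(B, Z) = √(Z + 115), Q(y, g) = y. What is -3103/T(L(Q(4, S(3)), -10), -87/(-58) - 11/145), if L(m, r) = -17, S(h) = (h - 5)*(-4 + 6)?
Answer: -3103*√9791270/33763 ≈ -287.58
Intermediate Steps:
S(h) = -10 + 2*h (S(h) = (-5 + h)*2 = -10 + 2*h)
T(B, Z) = √(115 + Z)
-3103/T(L(Q(4, S(3)), -10), -87/(-58) - 11/145) = -3103/√(115 + (-87/(-58) - 11/145)) = -3103/√(115 + (-87*(-1/58) - 11*1/145)) = -3103/√(115 + (3/2 - 11/145)) = -3103/√(115 + 413/290) = -3103*√9791270/33763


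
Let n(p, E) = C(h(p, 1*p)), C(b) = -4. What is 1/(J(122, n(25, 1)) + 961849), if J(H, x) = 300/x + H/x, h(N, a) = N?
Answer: 2/1923487 ≈ 1.0398e-6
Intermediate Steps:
n(p, E) = -4
1/(J(122, n(25, 1)) + 961849) = 1/((300 + 122)/(-4) + 961849) = 1/(-¼*422 + 961849) = 1/(-211/2 + 961849) = 1/(1923487/2) = 2/1923487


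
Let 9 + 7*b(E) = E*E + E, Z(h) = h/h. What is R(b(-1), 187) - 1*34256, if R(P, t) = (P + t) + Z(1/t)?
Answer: -238485/7 ≈ -34069.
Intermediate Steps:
Z(h) = 1
b(E) = -9/7 + E/7 + E²/7 (b(E) = -9/7 + (E*E + E)/7 = -9/7 + (E² + E)/7 = -9/7 + (E + E²)/7 = -9/7 + (E/7 + E²/7) = -9/7 + E/7 + E²/7)
R(P, t) = 1 + P + t (R(P, t) = (P + t) + 1 = 1 + P + t)
R(b(-1), 187) - 1*34256 = (1 + (-9/7 + (⅐)*(-1) + (⅐)*(-1)²) + 187) - 1*34256 = (1 + (-9/7 - ⅐ + (⅐)*1) + 187) - 34256 = (1 + (-9/7 - ⅐ + ⅐) + 187) - 34256 = (1 - 9/7 + 187) - 34256 = 1307/7 - 34256 = -238485/7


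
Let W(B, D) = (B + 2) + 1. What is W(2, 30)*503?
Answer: 2515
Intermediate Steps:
W(B, D) = 3 + B (W(B, D) = (2 + B) + 1 = 3 + B)
W(2, 30)*503 = (3 + 2)*503 = 5*503 = 2515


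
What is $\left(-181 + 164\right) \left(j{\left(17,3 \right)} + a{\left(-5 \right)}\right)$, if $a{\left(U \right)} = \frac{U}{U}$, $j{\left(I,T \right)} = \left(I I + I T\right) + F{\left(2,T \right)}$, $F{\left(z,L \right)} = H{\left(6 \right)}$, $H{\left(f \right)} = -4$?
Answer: $-5729$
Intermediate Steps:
$F{\left(z,L \right)} = -4$
$j{\left(I,T \right)} = -4 + I^{2} + I T$ ($j{\left(I,T \right)} = \left(I I + I T\right) - 4 = \left(I^{2} + I T\right) - 4 = -4 + I^{2} + I T$)
$a{\left(U \right)} = 1$
$\left(-181 + 164\right) \left(j{\left(17,3 \right)} + a{\left(-5 \right)}\right) = \left(-181 + 164\right) \left(\left(-4 + 17^{2} + 17 \cdot 3\right) + 1\right) = - 17 \left(\left(-4 + 289 + 51\right) + 1\right) = - 17 \left(336 + 1\right) = \left(-17\right) 337 = -5729$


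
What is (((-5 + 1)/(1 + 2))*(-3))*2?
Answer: 8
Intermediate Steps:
(((-5 + 1)/(1 + 2))*(-3))*2 = (-4/3*(-3))*2 = (-4*1/3*(-3))*2 = -4/3*(-3)*2 = 4*2 = 8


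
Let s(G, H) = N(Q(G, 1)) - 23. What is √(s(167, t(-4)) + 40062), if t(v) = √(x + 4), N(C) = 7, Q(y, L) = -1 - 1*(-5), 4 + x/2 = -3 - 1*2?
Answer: √40046 ≈ 200.11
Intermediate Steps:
x = -18 (x = -8 + 2*(-3 - 1*2) = -8 + 2*(-3 - 2) = -8 + 2*(-5) = -8 - 10 = -18)
Q(y, L) = 4 (Q(y, L) = -1 + 5 = 4)
t(v) = I*√14 (t(v) = √(-18 + 4) = √(-14) = I*√14)
s(G, H) = -16 (s(G, H) = 7 - 23 = -16)
√(s(167, t(-4)) + 40062) = √(-16 + 40062) = √40046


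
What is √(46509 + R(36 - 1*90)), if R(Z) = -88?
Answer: √46421 ≈ 215.46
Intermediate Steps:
√(46509 + R(36 - 1*90)) = √(46509 - 88) = √46421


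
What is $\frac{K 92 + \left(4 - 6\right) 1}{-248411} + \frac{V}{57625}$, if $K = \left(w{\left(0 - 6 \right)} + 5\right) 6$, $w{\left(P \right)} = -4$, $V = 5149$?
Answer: $\frac{1247374489}{14314683875} \approx 0.087139$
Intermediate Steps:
$K = 6$ ($K = \left(-4 + 5\right) 6 = 1 \cdot 6 = 6$)
$\frac{K 92 + \left(4 - 6\right) 1}{-248411} + \frac{V}{57625} = \frac{6 \cdot 92 + \left(4 - 6\right) 1}{-248411} + \frac{5149}{57625} = \left(552 - 2\right) \left(- \frac{1}{248411}\right) + 5149 \cdot \frac{1}{57625} = \left(552 - 2\right) \left(- \frac{1}{248411}\right) + \frac{5149}{57625} = 550 \left(- \frac{1}{248411}\right) + \frac{5149}{57625} = - \frac{550}{248411} + \frac{5149}{57625} = \frac{1247374489}{14314683875}$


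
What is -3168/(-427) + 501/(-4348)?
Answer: 13560537/1856596 ≈ 7.3040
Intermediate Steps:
-3168/(-427) + 501/(-4348) = -3168*(-1/427) + 501*(-1/4348) = 3168/427 - 501/4348 = 13560537/1856596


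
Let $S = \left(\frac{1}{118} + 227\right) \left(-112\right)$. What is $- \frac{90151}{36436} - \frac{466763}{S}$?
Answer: $\frac{217044658135}{13664155848} \approx 15.884$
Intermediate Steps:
$S = - \frac{1500072}{59}$ ($S = \left(\frac{1}{118} + 227\right) \left(-112\right) = \frac{26787}{118} \left(-112\right) = - \frac{1500072}{59} \approx -25425.0$)
$- \frac{90151}{36436} - \frac{466763}{S} = - \frac{90151}{36436} - \frac{466763}{- \frac{1500072}{59}} = \left(-90151\right) \frac{1}{36436} - - \frac{27539017}{1500072} = - \frac{90151}{36436} + \frac{27539017}{1500072} = \frac{217044658135}{13664155848}$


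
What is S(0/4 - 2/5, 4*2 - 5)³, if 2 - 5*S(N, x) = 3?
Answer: -1/125 ≈ -0.0080000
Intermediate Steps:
S(N, x) = -⅕ (S(N, x) = ⅖ - ⅕*3 = ⅖ - ⅗ = -⅕)
S(0/4 - 2/5, 4*2 - 5)³ = (-⅕)³ = -1/125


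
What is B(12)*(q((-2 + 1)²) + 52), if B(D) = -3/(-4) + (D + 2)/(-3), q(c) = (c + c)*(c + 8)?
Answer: -1645/6 ≈ -274.17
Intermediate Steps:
q(c) = 2*c*(8 + c) (q(c) = (2*c)*(8 + c) = 2*c*(8 + c))
B(D) = 1/12 - D/3 (B(D) = -3*(-¼) + (2 + D)*(-⅓) = ¾ + (-⅔ - D/3) = 1/12 - D/3)
B(12)*(q((-2 + 1)²) + 52) = (1/12 - ⅓*12)*(2*(-2 + 1)²*(8 + (-2 + 1)²) + 52) = (1/12 - 4)*(2*(-1)²*(8 + (-1)²) + 52) = -47*(2*1*(8 + 1) + 52)/12 = -47*(2*1*9 + 52)/12 = -47*(18 + 52)/12 = -47/12*70 = -1645/6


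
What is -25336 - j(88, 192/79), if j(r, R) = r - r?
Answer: -25336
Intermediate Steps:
j(r, R) = 0
-25336 - j(88, 192/79) = -25336 - 1*0 = -25336 + 0 = -25336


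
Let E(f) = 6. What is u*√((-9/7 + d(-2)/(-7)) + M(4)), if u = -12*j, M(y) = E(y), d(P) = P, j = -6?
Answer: 72*√5 ≈ 161.00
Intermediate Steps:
M(y) = 6
u = 72 (u = -12*(-6) = 72)
u*√((-9/7 + d(-2)/(-7)) + M(4)) = 72*√((-9/7 - 2/(-7)) + 6) = 72*√((-9*⅐ - 2*(-⅐)) + 6) = 72*√((-9/7 + 2/7) + 6) = 72*√(-1 + 6) = 72*√5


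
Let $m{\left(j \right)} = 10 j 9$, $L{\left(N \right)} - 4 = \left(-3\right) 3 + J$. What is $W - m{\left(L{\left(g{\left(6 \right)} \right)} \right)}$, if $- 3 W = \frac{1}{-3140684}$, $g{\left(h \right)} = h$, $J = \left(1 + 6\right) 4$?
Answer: $- \frac{19503647639}{9422052} \approx -2070.0$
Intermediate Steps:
$J = 28$ ($J = 7 \cdot 4 = 28$)
$L{\left(N \right)} = 23$ ($L{\left(N \right)} = 4 + \left(\left(-3\right) 3 + 28\right) = 4 + \left(-9 + 28\right) = 4 + 19 = 23$)
$m{\left(j \right)} = 90 j$
$W = \frac{1}{9422052}$ ($W = - \frac{1}{3 \left(-3140684\right)} = \left(- \frac{1}{3}\right) \left(- \frac{1}{3140684}\right) = \frac{1}{9422052} \approx 1.0613 \cdot 10^{-7}$)
$W - m{\left(L{\left(g{\left(6 \right)} \right)} \right)} = \frac{1}{9422052} - 90 \cdot 23 = \frac{1}{9422052} - 2070 = - \frac{19503647639}{9422052}$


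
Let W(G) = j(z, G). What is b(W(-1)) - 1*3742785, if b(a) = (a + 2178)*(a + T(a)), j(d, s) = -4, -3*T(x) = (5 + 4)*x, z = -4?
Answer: -3725393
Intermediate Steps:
T(x) = -3*x (T(x) = -(5 + 4)*x/3 = -3*x)
W(G) = -4
b(a) = -2*a*(2178 + a) (b(a) = (a + 2178)*(a - 3*a) = (2178 + a)*(-2*a) = -2*a*(2178 + a))
b(W(-1)) - 1*3742785 = 2*(-4)*(-2178 - 1*(-4)) - 1*3742785 = 2*(-4)*(-2178 + 4) - 3742785 = 2*(-4)*(-2174) - 3742785 = 17392 - 3742785 = -3725393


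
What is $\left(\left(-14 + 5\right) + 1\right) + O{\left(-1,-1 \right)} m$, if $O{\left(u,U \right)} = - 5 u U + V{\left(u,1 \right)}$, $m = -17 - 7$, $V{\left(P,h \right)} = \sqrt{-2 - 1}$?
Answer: $112 - 24 i \sqrt{3} \approx 112.0 - 41.569 i$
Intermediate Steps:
$V{\left(P,h \right)} = i \sqrt{3}$ ($V{\left(P,h \right)} = \sqrt{-3} = i \sqrt{3}$)
$m = -24$ ($m = -17 - 7 = -24$)
$O{\left(u,U \right)} = i \sqrt{3} - 5 U u$ ($O{\left(u,U \right)} = - 5 u U + i \sqrt{3} = - 5 U u + i \sqrt{3} = i \sqrt{3} - 5 U u$)
$\left(\left(-14 + 5\right) + 1\right) + O{\left(-1,-1 \right)} m = \left(\left(-14 + 5\right) + 1\right) + \left(i \sqrt{3} - \left(-5\right) \left(-1\right)\right) \left(-24\right) = \left(-9 + 1\right) + \left(i \sqrt{3} - 5\right) \left(-24\right) = -8 + \left(-5 + i \sqrt{3}\right) \left(-24\right) = -8 + \left(120 - 24 i \sqrt{3}\right) = 112 - 24 i \sqrt{3}$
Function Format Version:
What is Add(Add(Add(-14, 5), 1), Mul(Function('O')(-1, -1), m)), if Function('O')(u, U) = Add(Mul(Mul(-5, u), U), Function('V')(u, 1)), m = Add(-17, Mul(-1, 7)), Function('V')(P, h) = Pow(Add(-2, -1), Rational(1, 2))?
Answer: Add(112, Mul(-24, I, Pow(3, Rational(1, 2)))) ≈ Add(112.00, Mul(-41.569, I))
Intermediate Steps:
Function('V')(P, h) = Mul(I, Pow(3, Rational(1, 2))) (Function('V')(P, h) = Pow(-3, Rational(1, 2)) = Mul(I, Pow(3, Rational(1, 2))))
m = -24 (m = Add(-17, -7) = -24)
Function('O')(u, U) = Add(Mul(I, Pow(3, Rational(1, 2))), Mul(-5, U, u)) (Function('O')(u, U) = Add(Mul(Mul(-5, u), U), Mul(I, Pow(3, Rational(1, 2)))) = Add(Mul(-5, U, u), Mul(I, Pow(3, Rational(1, 2)))) = Add(Mul(I, Pow(3, Rational(1, 2))), Mul(-5, U, u)))
Add(Add(Add(-14, 5), 1), Mul(Function('O')(-1, -1), m)) = Add(Add(Add(-14, 5), 1), Mul(Add(Mul(I, Pow(3, Rational(1, 2))), Mul(-5, -1, -1)), -24)) = Add(Add(-9, 1), Mul(Add(Mul(I, Pow(3, Rational(1, 2))), -5), -24)) = Add(-8, Mul(Add(-5, Mul(I, Pow(3, Rational(1, 2)))), -24)) = Add(-8, Add(120, Mul(-24, I, Pow(3, Rational(1, 2))))) = Add(112, Mul(-24, I, Pow(3, Rational(1, 2))))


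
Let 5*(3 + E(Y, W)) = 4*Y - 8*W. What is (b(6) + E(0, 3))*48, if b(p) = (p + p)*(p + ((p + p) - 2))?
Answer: 44208/5 ≈ 8841.6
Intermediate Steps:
b(p) = 2*p*(-2 + 3*p) (b(p) = (2*p)*(p + (2*p - 2)) = (2*p)*(p + (-2 + 2*p)) = (2*p)*(-2 + 3*p) = 2*p*(-2 + 3*p))
E(Y, W) = -3 - 8*W/5 + 4*Y/5 (E(Y, W) = -3 + (4*Y - 8*W)/5 = -3 + (-8*W + 4*Y)/5 = -3 + (-8*W/5 + 4*Y/5) = -3 - 8*W/5 + 4*Y/5)
(b(6) + E(0, 3))*48 = (2*6*(-2 + 3*6) + (-3 - 8/5*3 + (4/5)*0))*48 = (2*6*(-2 + 18) + (-3 - 24/5 + 0))*48 = (2*6*16 - 39/5)*48 = (192 - 39/5)*48 = (921/5)*48 = 44208/5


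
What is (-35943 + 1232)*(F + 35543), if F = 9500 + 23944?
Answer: -2394607757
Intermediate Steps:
F = 33444
(-35943 + 1232)*(F + 35543) = (-35943 + 1232)*(33444 + 35543) = -34711*68987 = -2394607757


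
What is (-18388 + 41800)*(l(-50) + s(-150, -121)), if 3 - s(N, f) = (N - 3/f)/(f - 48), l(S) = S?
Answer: -22926201000/20449 ≈ -1.1211e+6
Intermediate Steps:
s(N, f) = 3 - (N - 3/f)/(-48 + f) (s(N, f) = 3 - (N - 3/f)/(f - 48) = 3 - (N - 3/f)/(-48 + f))
(-18388 + 41800)*(l(-50) + s(-150, -121)) = (-18388 + 41800)*(-50 + (3 - 144*(-121) + 3*(-121)**2 - 1*(-150)*(-121))/((-121)*(-48 - 121))) = 23412*(-50 - 1/121*(3 + 17424 + 3*14641 - 18150)/(-169)) = 23412*(-50 - 1/121*(-1/169)*(3 + 17424 + 43923 - 18150)) = 23412*(-50 - 1/121*(-1/169)*43200) = 23412*(-50 + 43200/20449) = 23412*(-979250/20449) = -22926201000/20449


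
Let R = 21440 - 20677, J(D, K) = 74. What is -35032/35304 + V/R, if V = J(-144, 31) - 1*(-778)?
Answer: 418699/3367119 ≈ 0.12435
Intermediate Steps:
R = 763
V = 852 (V = 74 - 1*(-778) = 74 + 778 = 852)
-35032/35304 + V/R = -35032/35304 + 852/763 = -35032*1/35304 + 852*(1/763) = -4379/4413 + 852/763 = 418699/3367119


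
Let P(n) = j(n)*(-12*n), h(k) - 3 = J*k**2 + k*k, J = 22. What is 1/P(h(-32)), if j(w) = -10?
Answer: 1/2826600 ≈ 3.5378e-7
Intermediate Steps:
h(k) = 3 + 23*k**2 (h(k) = 3 + (22*k**2 + k*k) = 3 + (22*k**2 + k**2) = 3 + 23*k**2)
P(n) = 120*n (P(n) = -(-120)*n = 120*n)
1/P(h(-32)) = 1/(120*(3 + 23*(-32)**2)) = 1/(120*(3 + 23*1024)) = 1/(120*(3 + 23552)) = 1/(120*23555) = 1/2826600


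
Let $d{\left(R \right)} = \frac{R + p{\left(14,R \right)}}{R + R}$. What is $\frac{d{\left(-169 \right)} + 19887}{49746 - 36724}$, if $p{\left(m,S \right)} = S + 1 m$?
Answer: $\frac{3361065}{2200718} \approx 1.5273$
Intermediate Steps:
$p{\left(m,S \right)} = S + m$
$d{\left(R \right)} = \frac{14 + 2 R}{2 R}$ ($d{\left(R \right)} = \frac{R + \left(R + 14\right)}{R + R} = \frac{R + \left(14 + R\right)}{2 R} = \left(14 + 2 R\right) \frac{1}{2 R} = \frac{14 + 2 R}{2 R}$)
$\frac{d{\left(-169 \right)} + 19887}{49746 - 36724} = \frac{\frac{7 - 169}{-169} + 19887}{49746 - 36724} = \frac{\left(- \frac{1}{169}\right) \left(-162\right) + 19887}{13022} = \left(\frac{162}{169} + 19887\right) \frac{1}{13022} = \frac{3361065}{169} \cdot \frac{1}{13022} = \frac{3361065}{2200718}$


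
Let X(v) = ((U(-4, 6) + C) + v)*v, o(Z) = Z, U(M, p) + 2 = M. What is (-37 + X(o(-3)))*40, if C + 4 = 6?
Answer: -640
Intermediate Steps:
C = 2 (C = -4 + 6 = 2)
U(M, p) = -2 + M
X(v) = v*(-4 + v) (X(v) = (((-2 - 4) + 2) + v)*v = ((-6 + 2) + v)*v = (-4 + v)*v = v*(-4 + v))
(-37 + X(o(-3)))*40 = (-37 - 3*(-4 - 3))*40 = (-37 - 3*(-7))*40 = (-37 + 21)*40 = -16*40 = -640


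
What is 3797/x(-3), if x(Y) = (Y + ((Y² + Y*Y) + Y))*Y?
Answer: -3797/36 ≈ -105.47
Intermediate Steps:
x(Y) = Y*(2*Y + 2*Y²) (x(Y) = (Y + ((Y² + Y²) + Y))*Y = (Y + (2*Y² + Y))*Y = (Y + (Y + 2*Y²))*Y = (2*Y + 2*Y²)*Y = Y*(2*Y + 2*Y²))
3797/x(-3) = 3797/((2*(-3)²*(1 - 3))) = 3797/((2*9*(-2))) = 3797/(-36) = 3797*(-1/36) = -3797/36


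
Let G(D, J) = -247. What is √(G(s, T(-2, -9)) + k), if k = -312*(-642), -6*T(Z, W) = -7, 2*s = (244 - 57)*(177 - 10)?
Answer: √200057 ≈ 447.28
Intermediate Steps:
s = 31229/2 (s = ((244 - 57)*(177 - 10))/2 = (187*167)/2 = (½)*31229 = 31229/2 ≈ 15615.)
T(Z, W) = 7/6 (T(Z, W) = -⅙*(-7) = 7/6)
k = 200304
√(G(s, T(-2, -9)) + k) = √(-247 + 200304) = √200057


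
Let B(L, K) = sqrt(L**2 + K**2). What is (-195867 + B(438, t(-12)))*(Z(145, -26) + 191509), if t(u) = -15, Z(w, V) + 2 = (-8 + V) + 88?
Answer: -37520478387 + 574683*sqrt(21341) ≈ -3.7437e+10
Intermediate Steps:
Z(w, V) = 78 + V (Z(w, V) = -2 + ((-8 + V) + 88) = -2 + (80 + V) = 78 + V)
B(L, K) = sqrt(K**2 + L**2)
(-195867 + B(438, t(-12)))*(Z(145, -26) + 191509) = (-195867 + sqrt((-15)**2 + 438**2))*((78 - 26) + 191509) = (-195867 + sqrt(225 + 191844))*(52 + 191509) = (-195867 + sqrt(192069))*191561 = (-195867 + 3*sqrt(21341))*191561 = -37520478387 + 574683*sqrt(21341)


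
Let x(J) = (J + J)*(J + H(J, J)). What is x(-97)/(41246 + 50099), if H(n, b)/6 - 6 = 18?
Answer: -9118/91345 ≈ -0.099819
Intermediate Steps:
H(n, b) = 144 (H(n, b) = 36 + 6*18 = 36 + 108 = 144)
x(J) = 2*J*(144 + J) (x(J) = (J + J)*(J + 144) = (2*J)*(144 + J) = 2*J*(144 + J))
x(-97)/(41246 + 50099) = (2*(-97)*(144 - 97))/(41246 + 50099) = (2*(-97)*47)/91345 = -9118*1/91345 = -9118/91345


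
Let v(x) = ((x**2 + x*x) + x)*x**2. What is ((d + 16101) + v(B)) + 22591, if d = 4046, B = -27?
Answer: 1085937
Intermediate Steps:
v(x) = x**2*(x + 2*x**2) (v(x) = ((x**2 + x**2) + x)*x**2 = (2*x**2 + x)*x**2 = (x + 2*x**2)*x**2 = x**2*(x + 2*x**2))
((d + 16101) + v(B)) + 22591 = ((4046 + 16101) + (-27)**3*(1 + 2*(-27))) + 22591 = (20147 - 19683*(1 - 54)) + 22591 = (20147 - 19683*(-53)) + 22591 = (20147 + 1043199) + 22591 = 1063346 + 22591 = 1085937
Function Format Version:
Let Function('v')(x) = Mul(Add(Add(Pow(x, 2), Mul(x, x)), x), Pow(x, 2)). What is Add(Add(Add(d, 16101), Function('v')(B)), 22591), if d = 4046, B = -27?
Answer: 1085937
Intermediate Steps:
Function('v')(x) = Mul(Pow(x, 2), Add(x, Mul(2, Pow(x, 2)))) (Function('v')(x) = Mul(Add(Add(Pow(x, 2), Pow(x, 2)), x), Pow(x, 2)) = Mul(Add(Mul(2, Pow(x, 2)), x), Pow(x, 2)) = Mul(Add(x, Mul(2, Pow(x, 2))), Pow(x, 2)) = Mul(Pow(x, 2), Add(x, Mul(2, Pow(x, 2)))))
Add(Add(Add(d, 16101), Function('v')(B)), 22591) = Add(Add(Add(4046, 16101), Mul(Pow(-27, 3), Add(1, Mul(2, -27)))), 22591) = Add(Add(20147, Mul(-19683, Add(1, -54))), 22591) = Add(Add(20147, Mul(-19683, -53)), 22591) = Add(Add(20147, 1043199), 22591) = Add(1063346, 22591) = 1085937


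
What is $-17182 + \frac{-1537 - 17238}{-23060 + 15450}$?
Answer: $- \frac{26147249}{1522} \approx -17180.0$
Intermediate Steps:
$-17182 + \frac{-1537 - 17238}{-23060 + 15450} = -17182 + \frac{-1537 - 17238}{-7610} = -17182 + \left(-1537 - 17238\right) \left(- \frac{1}{7610}\right) = -17182 - - \frac{3755}{1522} = -17182 + \frac{3755}{1522} = - \frac{26147249}{1522}$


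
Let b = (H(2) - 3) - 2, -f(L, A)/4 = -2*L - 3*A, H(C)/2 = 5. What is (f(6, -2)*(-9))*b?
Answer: -1080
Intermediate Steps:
H(C) = 10 (H(C) = 2*5 = 10)
f(L, A) = 8*L + 12*A (f(L, A) = -4*(-2*L - 3*A) = -4*(-3*A - 2*L) = 8*L + 12*A)
b = 5 (b = (10 - 3) - 2 = 7 - 2 = 5)
(f(6, -2)*(-9))*b = ((8*6 + 12*(-2))*(-9))*5 = ((48 - 24)*(-9))*5 = (24*(-9))*5 = -216*5 = -1080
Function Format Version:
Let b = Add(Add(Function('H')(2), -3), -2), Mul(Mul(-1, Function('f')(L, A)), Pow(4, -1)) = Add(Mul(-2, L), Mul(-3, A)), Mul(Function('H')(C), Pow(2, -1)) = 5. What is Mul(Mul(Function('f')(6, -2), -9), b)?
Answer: -1080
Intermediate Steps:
Function('H')(C) = 10 (Function('H')(C) = Mul(2, 5) = 10)
Function('f')(L, A) = Add(Mul(8, L), Mul(12, A)) (Function('f')(L, A) = Mul(-4, Add(Mul(-2, L), Mul(-3, A))) = Mul(-4, Add(Mul(-3, A), Mul(-2, L))) = Add(Mul(8, L), Mul(12, A)))
b = 5 (b = Add(Add(10, -3), -2) = Add(7, -2) = 5)
Mul(Mul(Function('f')(6, -2), -9), b) = Mul(Mul(Add(Mul(8, 6), Mul(12, -2)), -9), 5) = Mul(Mul(Add(48, -24), -9), 5) = Mul(Mul(24, -9), 5) = Mul(-216, 5) = -1080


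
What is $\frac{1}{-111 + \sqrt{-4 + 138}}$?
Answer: $- \frac{111}{12187} - \frac{\sqrt{134}}{12187} \approx -0.010058$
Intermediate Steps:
$\frac{1}{-111 + \sqrt{-4 + 138}} = \frac{1}{-111 + \sqrt{134}}$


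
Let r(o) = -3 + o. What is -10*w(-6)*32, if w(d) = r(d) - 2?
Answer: 3520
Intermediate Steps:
w(d) = -5 + d (w(d) = (-3 + d) - 2 = -5 + d)
-10*w(-6)*32 = -10*(-5 - 6)*32 = -10*(-11)*32 = 110*32 = 3520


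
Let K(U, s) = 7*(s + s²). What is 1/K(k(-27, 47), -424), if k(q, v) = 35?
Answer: 1/1255464 ≈ 7.9652e-7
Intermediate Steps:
K(U, s) = 7*s + 7*s²
1/K(k(-27, 47), -424) = 1/(7*(-424)*(1 - 424)) = 1/(7*(-424)*(-423)) = 1/1255464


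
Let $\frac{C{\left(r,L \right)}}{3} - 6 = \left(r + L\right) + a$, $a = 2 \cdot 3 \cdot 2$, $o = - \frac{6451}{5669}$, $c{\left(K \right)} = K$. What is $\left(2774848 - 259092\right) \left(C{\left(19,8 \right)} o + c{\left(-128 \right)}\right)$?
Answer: $- \frac{4016447221852}{5669} \approx -7.0849 \cdot 10^{8}$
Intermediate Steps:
$o = - \frac{6451}{5669}$ ($o = \left(-6451\right) \frac{1}{5669} = - \frac{6451}{5669} \approx -1.1379$)
$a = 12$ ($a = 6 \cdot 2 = 12$)
$C{\left(r,L \right)} = 54 + 3 L + 3 r$ ($C{\left(r,L \right)} = 18 + 3 \left(\left(r + L\right) + 12\right) = 18 + 3 \left(\left(L + r\right) + 12\right) = 18 + 3 \left(12 + L + r\right) = 18 + \left(36 + 3 L + 3 r\right) = 54 + 3 L + 3 r$)
$\left(2774848 - 259092\right) \left(C{\left(19,8 \right)} o + c{\left(-128 \right)}\right) = \left(2774848 - 259092\right) \left(\left(54 + 3 \cdot 8 + 3 \cdot 19\right) \left(- \frac{6451}{5669}\right) - 128\right) = 2515756 \left(\left(54 + 24 + 57\right) \left(- \frac{6451}{5669}\right) - 128\right) = 2515756 \left(135 \left(- \frac{6451}{5669}\right) - 128\right) = 2515756 \left(- \frac{870885}{5669} - 128\right) = 2515756 \left(- \frac{1596517}{5669}\right) = - \frac{4016447221852}{5669}$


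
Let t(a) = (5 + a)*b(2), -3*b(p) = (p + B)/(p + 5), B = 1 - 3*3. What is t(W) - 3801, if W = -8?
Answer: -26613/7 ≈ -3801.9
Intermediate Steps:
B = -8 (B = 1 - 9 = -8)
b(p) = -(-8 + p)/(3*(5 + p)) (b(p) = -(p - 8)/(3*(p + 5)) = -(-8 + p)/(3*(5 + p)))
t(a) = 10/7 + 2*a/7 (t(a) = (5 + a)*((8 - 1*2)/(3*(5 + 2))) = (5 + a)*((⅓)*(8 - 2)/7) = (5 + a)*((⅓)*(⅐)*6) = (5 + a)*(2/7) = 10/7 + 2*a/7)
t(W) - 3801 = (10/7 + (2/7)*(-8)) - 3801 = (10/7 - 16/7) - 3801 = -6/7 - 3801 = -26613/7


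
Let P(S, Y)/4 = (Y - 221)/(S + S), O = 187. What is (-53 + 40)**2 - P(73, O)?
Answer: 12405/73 ≈ 169.93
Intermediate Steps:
P(S, Y) = 2*(-221 + Y)/S (P(S, Y) = 4*((Y - 221)/(S + S)) = 4*((-221 + Y)/((2*S))) = 4*((-221 + Y)*(1/(2*S))) = 4*((-221 + Y)/(2*S)) = 2*(-221 + Y)/S)
(-53 + 40)**2 - P(73, O) = (-53 + 40)**2 - 2*(-221 + 187)/73 = (-13)**2 - 2*(-34)/73 = 169 - 1*(-68/73) = 169 + 68/73 = 12405/73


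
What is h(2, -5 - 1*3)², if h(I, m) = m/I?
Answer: 16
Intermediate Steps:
h(I, m) = m/I
h(2, -5 - 1*3)² = ((-5 - 1*3)/2)² = ((-5 - 3)*(½))² = (-8*½)² = (-4)² = 16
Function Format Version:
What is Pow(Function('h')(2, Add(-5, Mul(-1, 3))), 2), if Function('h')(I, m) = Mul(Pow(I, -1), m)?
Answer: 16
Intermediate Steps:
Function('h')(I, m) = Mul(m, Pow(I, -1))
Pow(Function('h')(2, Add(-5, Mul(-1, 3))), 2) = Pow(Mul(Add(-5, Mul(-1, 3)), Pow(2, -1)), 2) = Pow(Mul(Add(-5, -3), Rational(1, 2)), 2) = Pow(Mul(-8, Rational(1, 2)), 2) = Pow(-4, 2) = 16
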